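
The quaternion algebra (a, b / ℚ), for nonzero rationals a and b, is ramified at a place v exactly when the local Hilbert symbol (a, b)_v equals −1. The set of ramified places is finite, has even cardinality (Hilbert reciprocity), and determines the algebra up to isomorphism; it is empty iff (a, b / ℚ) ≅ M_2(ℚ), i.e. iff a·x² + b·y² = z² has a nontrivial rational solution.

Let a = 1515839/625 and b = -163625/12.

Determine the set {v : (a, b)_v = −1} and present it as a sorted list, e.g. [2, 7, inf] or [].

[3, 7, 11, 13]

(a, b) ≡ (4199, -19635) mod (ℚ^×)²; places V = {2, 3, 5, 7, 11, 13, 17, 19, ∞}.
(a,b)_∞: sgn(4199)=+, sgn(-19635)=−, so +1.
(a,b)_13: α=1, u≡6; β=0, v≡7 (mod 13); (6|13)=-1, (7|13)=-1; sign (−1)^0·-1^0·-1^1 = -1.
(a,b)_7: α=0, u≡5; β=1, v≡1 (mod 7); (5|7)=-1, (1|7)=+1; sign (−1)^0·-1^1·+1^0 = -1.
(a,b)_11: α=0, u≡8; β=1, v≡8 (mod 11); (8|11)=-1, (8|11)=-1; sign (−1)^0·-1^1·-1^0 = -1.
(a,b)_5: α=-4, u≡4; β=3, v≡3 (mod 5); (4|5)=+1, (3|5)=-1; sign (−1)^0·+1^3·-1^-4 = +1.
(a,b)_3: α=0, u≡2; β=-1, v≡1 (mod 3); (2|3)=-1, (1|3)=+1; sign (−1)^0·-1^-1·+1^0 = -1.
(a,b)_17: α=1, u≡8; β=1, v≡4 (mod 17); (8|17)=+1, (4|17)=+1; sign (−1)^0·+1^1·+1^1 = +1.
(a,b)_2: α=0, β=-2; u≡7, v≡5 (mod 8); ε(u)ε(v)=1·0, αω(v)=0·1, βω(u)=-2·0; sum ≡ 0  ⇒  +1.
(a,b)_19: α=3, u≡13; β=0, v≡5 (mod 19); (13|19)=-1, (5|19)=+1; sign (−1)^0·-1^0·+1^3 = +1.
|Ram(4199, -19635)| = 4, even; anisotropic at {3, 7, 11, 13}.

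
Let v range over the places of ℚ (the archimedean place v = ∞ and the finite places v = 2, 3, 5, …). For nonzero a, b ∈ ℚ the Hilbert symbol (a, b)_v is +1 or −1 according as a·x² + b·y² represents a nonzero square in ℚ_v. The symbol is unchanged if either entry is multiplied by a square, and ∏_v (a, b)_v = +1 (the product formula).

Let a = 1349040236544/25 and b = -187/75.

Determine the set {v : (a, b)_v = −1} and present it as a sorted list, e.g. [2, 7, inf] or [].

Mod squares: a ≡ 4186, b ≡ -561. Check v ∈ {∞, 2, 3, 5, 7, 11, 13, 17, 23}.
v=17: a=17^2·(≡2), b=17^1·(≡13) mod 17; (2|17)=+1, (13|17)=+1; (−1)^{2·1·8}·(+1)^1·(+1)^2 = +1.
v=∞: 4186 > 0 and -561 < 0  ⇒  (a,b)_∞ = +1.
v=2: v_2(a)=11, v_2(b)=0; units ≡ 5, 7 (mod 8); ε·ε+αω+βω = 0·1+11·0+0·1 ≡ 0  ⇒  (a,b)_2 = +1.
v=3: a=3^2·(≡1), b=3^-1·(≡2) mod 3; (1|3)=+1, (2|3)=-1; (−1)^{2·-1·1}·(+1)^-1·(-1)^2 = +1.
v=13: a=13^1·(≡3), b=13^0·(≡6) mod 13; (3|13)=+1, (6|13)=-1; (−1)^{1·0·6}·(+1)^0·(-1)^1 = -1.
v=7: a=7^1·(≡5), b=7^0·(≡6) mod 7; (5|7)=-1, (6|7)=-1; (−1)^{1·0·3}·(-1)^0·(-1)^1 = -1.
v=23: a=23^1·(≡17), b=23^0·(≡11) mod 23; (17|23)=-1, (11|23)=-1; (−1)^{1·0·11}·(-1)^0·(-1)^1 = -1.
v=5: a=5^-2·(≡4), b=5^-2·(≡1) mod 5; (4|5)=+1, (1|5)=+1; (−1)^{-2·-2·2}·(+1)^-2·(+1)^-2 = +1.
v=11: a=11^2·(≡10), b=11^1·(≡3) mod 11; (10|11)=-1, (3|11)=+1; (−1)^{2·1·5}·(-1)^1·(+1)^2 = -1.
|Ram(4186, -561)| = 4, even; anisotropic at {7, 11, 13, 23}.

[7, 11, 13, 23]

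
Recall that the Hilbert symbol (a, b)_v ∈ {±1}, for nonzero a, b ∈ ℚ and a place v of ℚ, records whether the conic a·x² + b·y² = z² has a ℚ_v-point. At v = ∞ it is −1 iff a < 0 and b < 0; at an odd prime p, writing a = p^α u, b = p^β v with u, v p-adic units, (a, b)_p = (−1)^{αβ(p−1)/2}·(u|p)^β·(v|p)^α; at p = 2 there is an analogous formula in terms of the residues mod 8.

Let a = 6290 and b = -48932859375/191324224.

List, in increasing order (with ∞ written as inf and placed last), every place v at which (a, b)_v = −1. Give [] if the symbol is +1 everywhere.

(a, b) ≡ (6290, -23) mod (ℚ^×)²; places V = {2, 3, 5, 7, 13, 17, 19, 23, 37, 41, ∞}.
(a,b)_19: α=0, u≡1; β=-2, v≡3 (mod 19); (1|19)=+1, (3|19)=-1; sign (−1)^0·+1^-2·-1^0 = +1.
(a,b)_13: α=0, u≡11; β=-2, v≡4 (mod 13); (11|13)=-1, (4|13)=+1; sign (−1)^0·-1^-2·+1^0 = +1.
(a,b)_3: α=0, u≡2; β=4, v≡1 (mod 3); (2|3)=-1, (1|3)=+1; sign (−1)^0·-1^4·+1^0 = +1.
(a,b)_23: α=0, u≡11; β=1, v≡7 (mod 23); (11|23)=-1, (7|23)=-1; sign (−1)^0·-1^1·-1^0 = -1.
(a,b)_2: α=1, β=-6; u≡1, v≡1 (mod 8); ε(u)ε(v)=0·0, αω(v)=1·0, βω(u)=-6·0; sum ≡ 0  ⇒  +1.
(a,b)_17: α=1, u≡13; β=0, v≡3 (mod 17); (13|17)=+1, (3|17)=-1; sign (−1)^0·+1^0·-1^1 = -1.
(a,b)_5: α=1, u≡3; β=6, v≡3 (mod 5); (3|5)=-1, (3|5)=-1; sign (−1)^0·-1^6·-1^1 = -1.
(a,b)_∞: sgn(6290)=+, sgn(-23)=−, so +1.
(a,b)_37: α=1, u≡22; β=0, v≡31 (mod 37); (22|37)=-1, (31|37)=-1; sign (−1)^0·-1^0·-1^1 = -1.
(a,b)_7: α=0, u≡4; β=-2, v≡5 (mod 7); (4|7)=+1, (5|7)=-1; sign (−1)^0·+1^-2·-1^0 = +1.
(a,b)_41: α=0, u≡17; β=2, v≡21 (mod 41); (17|41)=-1, (21|41)=+1; sign (−1)^0·-1^2·+1^0 = +1.
|Ram(6290, -23)| = 4, even; anisotropic at {5, 17, 23, 37}.

[5, 17, 23, 37]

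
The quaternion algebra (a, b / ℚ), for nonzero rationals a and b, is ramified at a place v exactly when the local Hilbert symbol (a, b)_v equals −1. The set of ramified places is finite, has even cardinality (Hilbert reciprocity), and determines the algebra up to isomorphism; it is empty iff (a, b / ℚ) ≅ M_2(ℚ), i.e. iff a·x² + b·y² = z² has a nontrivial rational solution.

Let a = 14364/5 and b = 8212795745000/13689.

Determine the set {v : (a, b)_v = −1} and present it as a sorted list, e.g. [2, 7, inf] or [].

[2, 3, 5, 31]

Mod squares: a ≡ 1995, b ≡ 224378. Check v ∈ {∞, 2, 3, 5, 7, 11, 13, 19, 31, 47}.
v=5: a=5^-1·(≡4), b=5^4·(≡3) mod 5; (4|5)=+1, (3|5)=-1; (−1)^{-1·4·2}·(+1)^4·(-1)^-1 = -1.
v=∞: 1995 > 0 and 224378 > 0  ⇒  (a,b)_∞ = +1.
v=11: a=11^0·(≡4), b=11^5·(≡9) mod 11; (4|11)=+1, (9|11)=+1; (−1)^{0·5·5}·(+1)^5·(+1)^0 = +1.
v=19: a=19^1·(≡3), b=19^0·(≡16) mod 19; (3|19)=-1, (16|19)=+1; (−1)^{1·0·9}·(-1)^0·(+1)^1 = +1.
v=31: a=31^0·(≡27), b=31^1·(≡26) mod 31; (27|31)=-1, (26|31)=-1; (−1)^{0·1·15}·(-1)^1·(-1)^0 = -1.
v=47: a=47^0·(≡34), b=47^1·(≡16) mod 47; (34|47)=+1, (16|47)=+1; (−1)^{0·1·23}·(+1)^1·(+1)^0 = +1.
v=3: a=3^3·(≡2), b=3^-4·(≡2) mod 3; (2|3)=-1, (2|3)=-1; (−1)^{3·-4·1}·(-1)^-4·(-1)^3 = -1.
v=7: a=7^1·(≡3), b=7^1·(≡1) mod 7; (3|7)=-1, (1|7)=+1; (−1)^{1·1·3}·(-1)^1·(+1)^1 = +1.
v=13: a=13^0·(≡5), b=13^-2·(≡5) mod 13; (5|13)=-1, (5|13)=-1; (−1)^{0·-2·6}·(-1)^-2·(-1)^0 = +1.
v=2: v_2(a)=2, v_2(b)=3; units ≡ 3, 5 (mod 8); ε·ε+αω+βω = 1·0+2·1+3·1 ≡ 1  ⇒  (a,b)_2 = -1.
|Ram(1995, 224378)| = 4, even; anisotropic at {2, 3, 5, 31}.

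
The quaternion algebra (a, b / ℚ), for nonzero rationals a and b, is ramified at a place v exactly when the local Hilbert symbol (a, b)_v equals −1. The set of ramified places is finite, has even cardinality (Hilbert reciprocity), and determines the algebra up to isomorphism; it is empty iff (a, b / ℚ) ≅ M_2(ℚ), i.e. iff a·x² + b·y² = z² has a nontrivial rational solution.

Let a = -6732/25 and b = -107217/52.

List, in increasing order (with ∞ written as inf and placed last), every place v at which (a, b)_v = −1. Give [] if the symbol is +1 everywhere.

[3, 11, 13, inf]

Mod squares: a ≡ -187, b ≡ -429. Check v ∈ {∞, 2, 3, 5, 11, 13, 17, 19}.
v=2: v_2(a)=2, v_2(b)=-2; units ≡ 5, 3 (mod 8); ε·ε+αω+βω = 0·1+2·1+-2·1 ≡ 0  ⇒  (a,b)_2 = +1.
v=∞: -187 < 0 and -429 < 0  ⇒  (a,b)_∞ = -1.
v=5: a=5^-2·(≡3), b=5^0·(≡4) mod 5; (3|5)=-1, (4|5)=+1; (−1)^{-2·0·2}·(-1)^0·(+1)^-2 = +1.
v=17: a=17^1·(≡10), b=17^0·(≡2) mod 17; (10|17)=-1, (2|17)=+1; (−1)^{1·0·8}·(-1)^0·(+1)^1 = +1.
v=13: a=13^0·(≡11), b=13^-1·(≡5) mod 13; (11|13)=-1, (5|13)=-1; (−1)^{0·-1·6}·(-1)^-1·(-1)^0 = -1.
v=3: a=3^2·(≡2), b=3^3·(≡1) mod 3; (2|3)=-1, (1|3)=+1; (−1)^{2·3·1}·(-1)^3·(+1)^2 = -1.
v=11: a=11^1·(≡5), b=11^1·(≡4) mod 11; (5|11)=+1, (4|11)=+1; (−1)^{1·1·5}·(+1)^1·(+1)^1 = -1.
v=19: a=19^0·(≡18), b=19^2·(≡10) mod 19; (18|19)=-1, (10|19)=-1; (−1)^{0·2·9}·(-1)^2·(-1)^0 = +1.
(-187, -429 / ℚ) ramifies at {3, 11, 13, ∞}: a division algebra.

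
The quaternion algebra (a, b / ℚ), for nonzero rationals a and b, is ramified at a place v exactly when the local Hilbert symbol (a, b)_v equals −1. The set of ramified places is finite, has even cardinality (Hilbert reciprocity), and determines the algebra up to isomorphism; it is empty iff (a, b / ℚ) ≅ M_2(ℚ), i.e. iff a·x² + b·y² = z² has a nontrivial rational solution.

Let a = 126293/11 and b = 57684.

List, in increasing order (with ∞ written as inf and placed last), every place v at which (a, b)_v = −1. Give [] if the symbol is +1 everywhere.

[11, 23]

Mod squares: a ≡ 4807, b ≡ 14421. Check v ∈ {∞, 2, 3, 11, 17, 19, 23}.
v=19: a=19^1·(≡17), b=19^1·(≡15) mod 19; (17|19)=+1, (15|19)=-1; (−1)^{1·1·9}·(+1)^1·(-1)^1 = +1.
v=17: a=17^2·(≡15), b=17^0·(≡3) mod 17; (15|17)=+1, (3|17)=-1; (−1)^{2·0·8}·(+1)^0·(-1)^2 = +1.
v=11: a=11^-1·(≡2), b=11^1·(≡8) mod 11; (2|11)=-1, (8|11)=-1; (−1)^{-1·1·5}·(-1)^1·(-1)^-1 = -1.
v=23: a=23^1·(≡12), b=23^1·(≡1) mod 23; (12|23)=+1, (1|23)=+1; (−1)^{1·1·11}·(+1)^1·(+1)^1 = -1.
v=∞: 4807 > 0 and 14421 > 0  ⇒  (a,b)_∞ = +1.
v=2: v_2(a)=0, v_2(b)=2; units ≡ 7, 5 (mod 8); ε·ε+αω+βω = 1·0+0·1+2·0 ≡ 0  ⇒  (a,b)_2 = +1.
v=3: a=3^0·(≡1), b=3^1·(≡1) mod 3; (1|3)=+1, (1|3)=+1; (−1)^{0·1·1}·(+1)^1·(+1)^0 = +1.
(4807, 14421 / ℚ) ramifies at {11, 23}: a division algebra.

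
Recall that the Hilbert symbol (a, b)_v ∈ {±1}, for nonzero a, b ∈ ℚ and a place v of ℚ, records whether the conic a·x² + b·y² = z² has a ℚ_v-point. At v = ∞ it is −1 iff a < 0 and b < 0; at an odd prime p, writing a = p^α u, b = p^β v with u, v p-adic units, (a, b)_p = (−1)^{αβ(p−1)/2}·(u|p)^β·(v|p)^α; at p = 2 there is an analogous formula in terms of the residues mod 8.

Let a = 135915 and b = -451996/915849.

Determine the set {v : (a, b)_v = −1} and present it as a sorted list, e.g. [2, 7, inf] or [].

(a, b) ≡ (135915, -391) mod (ℚ^×)²; places V = {2, 3, 5, 11, 13, 17, 23, 29, 41, ∞}.
(a,b)_2: α=0, β=2; u≡3, v≡1 (mod 8); ε(u)ε(v)=1·0, αω(v)=0·0, βω(u)=2·1; sum ≡ 0  ⇒  +1.
(a,b)_13: α=1, u≡3; β=0, v≡12 (mod 13); (3|13)=+1, (12|13)=+1; sign (−1)^0·+1^0·+1^1 = +1.
(a,b)_17: α=1, u≡5; β=3, v≡14 (mod 17); (5|17)=-1, (14|17)=-1; sign (−1)^0·-1^3·-1^1 = +1.
(a,b)_5: α=1, u≡3; β=0, v≡1 (mod 5); (3|5)=-1, (1|5)=+1; sign (−1)^0·-1^0·+1^1 = +1.
(a,b)_29: α=0, u≡21; β=-2, v≡18 (mod 29); (21|29)=-1, (18|29)=-1; sign (−1)^0·-1^-2·-1^0 = +1.
(a,b)_23: α=0, u≡8; β=1, v≡3 (mod 23); (8|23)=+1, (3|23)=+1; sign (−1)^0·+1^1·+1^0 = +1.
(a,b)_41: α=1, u≡35; β=0, v≡15 (mod 41); (35|41)=-1, (15|41)=-1; sign (−1)^0·-1^0·-1^1 = -1.
(a,b)_3: α=1, u≡2; β=-2, v≡2 (mod 3); (2|3)=-1, (2|3)=-1; sign (−1)^0·-1^-2·-1^1 = -1.
(a,b)_11: α=0, u≡10; β=-2, v≡5 (mod 11); (10|11)=-1, (5|11)=+1; sign (−1)^0·-1^-2·+1^0 = +1.
(a,b)_∞: sgn(135915)=+, sgn(-391)=−, so +1.
(135915, -391 / ℚ) ramifies at {3, 41}: a division algebra.

[3, 41]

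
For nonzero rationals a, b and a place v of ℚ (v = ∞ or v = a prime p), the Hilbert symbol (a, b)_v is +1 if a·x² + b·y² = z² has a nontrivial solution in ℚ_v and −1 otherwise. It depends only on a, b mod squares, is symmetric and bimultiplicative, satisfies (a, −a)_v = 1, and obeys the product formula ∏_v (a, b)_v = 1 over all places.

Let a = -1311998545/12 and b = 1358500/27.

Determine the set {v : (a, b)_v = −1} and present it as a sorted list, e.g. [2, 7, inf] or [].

Mod squares: a ≡ -64515, b ≡ 40755. Check v ∈ {∞, 2, 3, 5, 11, 13, 17, 19, 23}.
v=3: a=3^-1·(≡2), b=3^-3·(≡1) mod 3; (2|3)=-1, (1|3)=+1; (−1)^{-1·-3·1}·(-1)^-3·(+1)^-1 = +1.
v=23: a=23^1·(≡1), b=23^0·(≡7) mod 23; (1|23)=+1, (7|23)=-1; (−1)^{1·0·11}·(+1)^0·(-1)^1 = -1.
v=11: a=11^1·(≡9), b=11^1·(≡5) mod 11; (9|11)=+1, (5|11)=+1; (−1)^{1·1·5}·(+1)^1·(+1)^1 = -1.
v=17: a=17^1·(≡8), b=17^0·(≡3) mod 17; (8|17)=+1, (3|17)=-1; (−1)^{1·0·8}·(+1)^0·(-1)^1 = -1.
v=19: a=19^2·(≡9), b=19^1·(≡17) mod 19; (9|19)=+1, (17|19)=+1; (−1)^{2·1·9}·(+1)^1·(+1)^2 = +1.
v=∞: -64515 < 0 and 40755 > 0  ⇒  (a,b)_∞ = +1.
v=2: v_2(a)=-2, v_2(b)=2; units ≡ 5, 3 (mod 8); ε·ε+αω+βω = 0·1+-2·1+2·1 ≡ 0  ⇒  (a,b)_2 = +1.
v=5: a=5^1·(≡3), b=5^3·(≡4) mod 5; (3|5)=-1, (4|5)=+1; (−1)^{1·3·2}·(-1)^3·(+1)^1 = -1.
v=13: a=13^2·(≡4), b=13^1·(≡6) mod 13; (4|13)=+1, (6|13)=-1; (−1)^{2·1·6}·(+1)^1·(-1)^2 = +1.
(-64515, 40755 / ℚ) ramifies at {5, 11, 17, 23}: a division algebra.

[5, 11, 17, 23]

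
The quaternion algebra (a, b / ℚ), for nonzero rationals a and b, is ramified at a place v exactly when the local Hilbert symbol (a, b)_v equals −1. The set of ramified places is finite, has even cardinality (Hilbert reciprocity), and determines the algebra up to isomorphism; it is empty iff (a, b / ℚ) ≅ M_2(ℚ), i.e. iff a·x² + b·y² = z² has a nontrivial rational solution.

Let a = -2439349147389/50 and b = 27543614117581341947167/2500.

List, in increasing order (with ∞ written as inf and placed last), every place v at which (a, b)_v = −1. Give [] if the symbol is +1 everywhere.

Mod squares: a ≡ -56202, b ≡ 247. Check v ∈ {∞, 2, 3, 5, 7, 11, 13, 17, 19, 29}.
v=13: a=13^0·(≡12), b=13^1·(≡5) mod 13; (12|13)=+1, (5|13)=-1; (−1)^{0·1·6}·(+1)^1·(-1)^0 = +1.
v=29: a=29^1·(≡9), b=29^2·(≡26) mod 29; (9|29)=+1, (26|29)=-1; (−1)^{1·2·14}·(+1)^2·(-1)^1 = -1.
v=11: a=11^6·(≡7), b=11^10·(≡3) mod 11; (7|11)=-1, (3|11)=+1; (−1)^{6·10·5}·(-1)^10·(+1)^6 = +1.
v=17: a=17^1·(≡4), b=17^2·(≡13) mod 17; (4|17)=+1, (13|17)=+1; (−1)^{1·2·8}·(+1)^2·(+1)^1 = +1.
v=2: v_2(a)=-1, v_2(b)=-2; units ≡ 3, 7 (mod 8); ε·ε+αω+βω = 1·1+-1·0+-2·1 ≡ 1  ⇒  (a,b)_2 = -1.
v=5: a=5^-2·(≡3), b=5^-4·(≡3) mod 5; (3|5)=-1, (3|5)=-1; (−1)^{-2·-4·2}·(-1)^-4·(-1)^-2 = +1.
v=3: a=3^1·(≡1), b=3^0·(≡1) mod 3; (1|3)=+1, (1|3)=+1; (−1)^{1·0·1}·(+1)^0·(+1)^1 = +1.
v=19: a=19^1·(≡17), b=19^3·(≡10) mod 19; (17|19)=+1, (10|19)=-1; (−1)^{1·3·9}·(+1)^3·(-1)^1 = +1.
v=∞: -56202 < 0 and 247 > 0  ⇒  (a,b)_∞ = +1.
v=7: a=7^2·(≡4), b=7^2·(≡1) mod 7; (4|7)=+1, (1|7)=+1; (−1)^{2·2·3}·(+1)^2·(+1)^2 = +1.
|Ram(-56202, 247)| = 2, even; anisotropic at {2, 29}.

[2, 29]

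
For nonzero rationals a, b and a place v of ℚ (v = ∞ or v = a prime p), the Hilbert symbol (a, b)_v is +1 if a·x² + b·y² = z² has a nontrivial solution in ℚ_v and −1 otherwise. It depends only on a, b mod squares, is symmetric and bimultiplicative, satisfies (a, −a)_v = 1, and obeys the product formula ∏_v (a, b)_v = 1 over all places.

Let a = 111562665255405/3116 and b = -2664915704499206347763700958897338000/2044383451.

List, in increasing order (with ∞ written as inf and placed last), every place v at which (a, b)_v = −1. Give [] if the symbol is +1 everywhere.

Mod squares: a ≡ 241680855, b ≡ -1995. Check v ∈ {∞, 2, 3, 5, 7, 11, 13, 17, 19, 23, 37, 41, 43}.
v=23: a=23^0·(≡1), b=23^-2·(≡18) mod 23; (1|23)=+1, (18|23)=+1; (−1)^{0·-2·11}·(+1)^-2·(+1)^0 = +1.
v=37: a=37^1·(≡25), b=37^2·(≡21) mod 37; (25|37)=+1, (21|37)=+1; (−1)^{1·2·18}·(+1)^2·(+1)^1 = +1.
v=∞: 241680855 > 0 and -1995 < 0  ⇒  (a,b)_∞ = +1.
v=43: a=43^3·(≡38), b=43^6·(≡27) mod 43; (38|43)=+1, (27|43)=-1; (−1)^{3·6·21}·(+1)^6·(-1)^3 = -1.
v=5: a=5^1·(≡1), b=5^3·(≡1) mod 5; (1|5)=+1, (1|5)=+1; (−1)^{1·3·2}·(+1)^3·(+1)^1 = +1.
v=13: a=13^1·(≡12), b=13^2·(≡11) mod 13; (12|13)=+1, (11|13)=-1; (−1)^{1·2·6}·(+1)^2·(-1)^1 = -1.
v=41: a=41^-1·(≡24), b=41^-2·(≡38) mod 41; (24|41)=-1, (38|41)=-1; (−1)^{-1·-2·20}·(-1)^-2·(-1)^-1 = -1.
v=17: a=17^0·(≡4), b=17^2·(≡7) mod 17; (4|17)=+1, (7|17)=-1; (−1)^{0·2·8}·(+1)^2·(-1)^0 = +1.
v=11: a=11^0·(≡4), b=11^-2·(≡7) mod 11; (4|11)=+1, (7|11)=-1; (−1)^{0·-2·5}·(+1)^-2·(-1)^0 = +1.
v=3: a=3^5·(≡1), b=3^13·(≡1) mod 3; (1|3)=+1, (1|3)=+1; (−1)^{5·13·1}·(+1)^13·(+1)^5 = -1.
v=2: v_2(a)=-2, v_2(b)=4; units ≡ 7, 5 (mod 8); ε·ε+αω+βω = 1·0+-2·1+4·0 ≡ 0  ⇒  (a,b)_2 = +1.
v=19: a=19^-1·(≡9), b=19^-1·(≡9) mod 19; (9|19)=+1, (9|19)=+1; (−1)^{-1·-1·9}·(+1)^-1·(+1)^-1 = -1.
v=7: a=7^4·(≡6), b=7^11·(≡4) mod 7; (6|7)=-1, (4|7)=+1; (−1)^{4·11·3}·(-1)^11·(+1)^4 = -1.
(241680855, -1995 / ℚ) ramifies at {3, 7, 13, 19, 41, 43}: a division algebra.

[3, 7, 13, 19, 41, 43]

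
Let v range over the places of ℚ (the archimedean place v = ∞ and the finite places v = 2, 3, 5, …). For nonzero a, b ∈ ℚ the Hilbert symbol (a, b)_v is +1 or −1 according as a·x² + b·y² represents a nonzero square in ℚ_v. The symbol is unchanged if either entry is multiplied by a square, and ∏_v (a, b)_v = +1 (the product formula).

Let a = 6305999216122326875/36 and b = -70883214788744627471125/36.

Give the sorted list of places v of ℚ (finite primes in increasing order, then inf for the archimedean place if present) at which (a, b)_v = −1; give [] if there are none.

[2, 5, 17, 31]

(a, b) ≡ (3194147, -19061845) mod (ℚ^×)²; places V = {2, 3, 5, 7, 11, 17, 19, 29, 31, 37, ∞}.
(a,b)_7: α=4, u≡3; β=6, v≡2 (mod 7); (3|7)=-1, (2|7)=+1; sign (−1)^0·-1^6·+1^4 = +1.
(a,b)_31: α=3, u≡6; β=4, v≡13 (mod 31); (6|31)=-1, (13|31)=-1; sign (−1)^0·-1^4·-1^3 = -1.
(a,b)_19: α=1, u≡1; β=1, v≡15 (mod 19); (1|19)=+1, (15|19)=-1; sign (−1)^1·+1^1·-1^1 = +1.
(a,b)_37: α=2, u≡28; β=3, v≡11 (mod 37); (28|37)=+1, (11|37)=+1; sign (−1)^0·+1^3·+1^2 = +1.
(a,b)_5: α=4, u≡3; β=3, v≡1 (mod 5); (3|5)=-1, (1|5)=+1; sign (−1)^0·-1^3·+1^4 = -1.
(a,b)_2: α=-2, β=-2; u≡3, v≡3 (mod 8); ε(u)ε(v)=1·1, αω(v)=-2·1, βω(u)=-2·1; sum ≡ 1  ⇒  -1.
(a,b)_3: α=-2, u≡2; β=-2, v≡2 (mod 3); (2|3)=-1, (2|3)=-1; sign (−1)^0·-1^-2·-1^-2 = +1.
(a,b)_11: α=1, u≡7; β=1, v≡1 (mod 11); (7|11)=-1, (1|11)=+1; sign (−1)^1·-1^1·+1^1 = +1.
(a,b)_∞: sgn(3194147)=+, sgn(-19061845)=−, so +1.
(a,b)_29: α=1, u≡23; β=1, v≡7 (mod 29); (23|29)=+1, (7|29)=+1; sign (−1)^0·+1^1·+1^1 = +1.
(a,b)_17: α=1, u≡3; β=1, v≡13 (mod 17); (3|17)=-1, (13|17)=+1; sign (−1)^0·-1^1·+1^1 = -1.
|Ram(3194147, -19061845)| = 4, even; anisotropic at {2, 5, 17, 31}.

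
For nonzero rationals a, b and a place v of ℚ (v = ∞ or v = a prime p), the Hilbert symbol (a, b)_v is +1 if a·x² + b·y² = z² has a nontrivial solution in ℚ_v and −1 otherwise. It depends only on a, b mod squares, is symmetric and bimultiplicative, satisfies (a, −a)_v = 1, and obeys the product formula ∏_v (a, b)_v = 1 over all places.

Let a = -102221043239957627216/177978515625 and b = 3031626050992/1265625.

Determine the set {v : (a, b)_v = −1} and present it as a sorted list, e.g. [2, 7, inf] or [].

Mod squares: a ≡ -679949, b ≡ 14467. Check v ∈ {∞, 2, 3, 5, 7, 11, 17, 23, 37, 47}.
v=47: a=47^3·(≡18), b=47^2·(≡29) mod 47; (18|47)=+1, (29|47)=-1; (−1)^{3·2·23}·(+1)^2·(-1)^3 = -1.
v=23: a=23^1·(≡10), b=23^1·(≡1) mod 23; (10|23)=-1, (1|23)=+1; (−1)^{1·1·11}·(-1)^1·(+1)^1 = +1.
v=37: a=37^1·(≡12), b=37^1·(≡12) mod 37; (12|37)=+1, (12|37)=+1; (−1)^{1·1·18}·(+1)^1·(+1)^1 = +1.
v=11: a=11^6·(≡9), b=11^2·(≡6) mod 11; (9|11)=+1, (6|11)=-1; (−1)^{6·2·5}·(+1)^2·(-1)^6 = +1.
v=∞: -679949 < 0 and 14467 > 0  ⇒  (a,b)_∞ = +1.
v=5: a=5^-12·(≡1), b=5^-6·(≡2) mod 5; (1|5)=+1, (2|5)=-1; (−1)^{-12·-6·2}·(+1)^-6·(-1)^-12 = +1.
v=17: a=17^1·(≡1), b=17^1·(≡9) mod 17; (1|17)=+1, (9|17)=+1; (−1)^{1·1·8}·(+1)^1·(+1)^1 = +1.
v=2: v_2(a)=4, v_2(b)=4; units ≡ 3, 3 (mod 8); ε·ε+αω+βω = 1·1+4·1+4·1 ≡ 1  ⇒  (a,b)_2 = -1.
v=3: a=3^-6·(≡1), b=3^-4·(≡1) mod 3; (1|3)=+1, (1|3)=+1; (−1)^{-6·-4·1}·(+1)^-4·(+1)^-6 = +1.
v=7: a=7^4·(≡3), b=7^2·(≡6) mod 7; (3|7)=-1, (6|7)=-1; (−1)^{4·2·3}·(-1)^2·(-1)^4 = +1.
Ram(-679949, 14467) = {2, 47}; no ℚ_2-point on the conic.

[2, 47]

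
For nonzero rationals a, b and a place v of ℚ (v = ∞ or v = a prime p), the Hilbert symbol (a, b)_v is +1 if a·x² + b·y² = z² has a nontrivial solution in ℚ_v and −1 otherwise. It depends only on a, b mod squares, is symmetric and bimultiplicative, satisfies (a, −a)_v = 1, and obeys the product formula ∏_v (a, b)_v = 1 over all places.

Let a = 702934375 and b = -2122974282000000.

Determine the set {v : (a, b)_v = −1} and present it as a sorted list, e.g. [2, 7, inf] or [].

Mod squares: a ≡ 55, b ≡ -858. Check v ∈ {∞, 2, 3, 5, 11, 13}.
v=13: a=13^2·(≡12), b=13^3·(≡10) mod 13; (12|13)=+1, (10|13)=+1; (−1)^{2·3·6}·(+1)^3·(+1)^2 = +1.
v=3: a=3^0·(≡1), b=3^1·(≡2) mod 3; (1|3)=+1, (2|3)=-1; (−1)^{0·1·1}·(+1)^1·(-1)^0 = +1.
v=11: a=11^3·(≡4), b=11^5·(≡7) mod 11; (4|11)=+1, (7|11)=-1; (−1)^{3·5·5}·(+1)^5·(-1)^3 = +1.
v=5: a=5^5·(≡4), b=5^6·(≡2) mod 5; (4|5)=+1, (2|5)=-1; (−1)^{5·6·2}·(+1)^6·(-1)^5 = -1.
v=2: v_2(a)=0, v_2(b)=7; units ≡ 7, 3 (mod 8); ε·ε+αω+βω = 1·1+0·1+7·0 ≡ 1  ⇒  (a,b)_2 = -1.
v=∞: 55 > 0 and -858 < 0  ⇒  (a,b)_∞ = +1.
Ram(55, -858) = {2, 5}; no ℚ_2-point on the conic.

[2, 5]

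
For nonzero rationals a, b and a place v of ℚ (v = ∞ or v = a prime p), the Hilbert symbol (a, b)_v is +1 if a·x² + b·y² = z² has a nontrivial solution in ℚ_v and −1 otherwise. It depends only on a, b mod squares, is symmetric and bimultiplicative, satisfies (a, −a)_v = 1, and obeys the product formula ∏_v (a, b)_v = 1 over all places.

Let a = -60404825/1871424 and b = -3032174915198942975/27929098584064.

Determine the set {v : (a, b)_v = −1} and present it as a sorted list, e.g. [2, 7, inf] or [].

[2, 17, 19, inf]

(a, b) ≡ (-17, -2261) mod (ℚ^×)²; places V = {2, 3, 5, 7, 11, 13, 17, 19, 29, 37, ∞}.
(a,b)_3: α=-4, u≡1; β=0, v≡1 (mod 3); (1|3)=+1, (1|3)=+1; sign (−1)^0·+1^0·+1^-4 = +1.
(a,b)_19: α=-2, u≡2; β=-1, v≡13 (mod 19); (2|19)=-1, (13|19)=-1; sign (−1)^0·-1^-1·-1^-2 = -1.
(a,b)_17: α=1, u≡1; β=3, v≡7 (mod 17); (1|17)=+1, (7|17)=-1; sign (−1)^0·+1^3·-1^1 = -1.
(a,b)_7: α=0, u≡1; β=3, v≡6 (mod 7); (1|7)=+1, (6|7)=-1; sign (−1)^0·+1^3·-1^0 = +1.
(a,b)_13: α=2, u≡4; β=0, v≡3 (mod 13); (4|13)=+1, (3|13)=+1; sign (−1)^0·+1^0·+1^2 = +1.
(a,b)_∞: sgn(-17)=−, sgn(-2261)=−, so -1.
(a,b)_11: α=0, u≡5; β=2, v≡9 (mod 11); (5|11)=+1, (9|11)=+1; sign (−1)^0·+1^2·+1^0 = +1.
(a,b)_37: α=0, u≡6; β=-2, v≡30 (mod 37); (6|37)=-1, (30|37)=+1; sign (−1)^0·-1^-2·+1^0 = +1.
(a,b)_2: α=-6, β=-30; u≡7, v≡3 (mod 8); ε(u)ε(v)=1·1, αω(v)=-6·1, βω(u)=-30·0; sum ≡ 1  ⇒  -1.
(a,b)_29: α=2, u≡27; β=6, v≡5 (mod 29); (27|29)=-1, (5|29)=+1; sign (−1)^0·-1^6·+1^2 = +1.
(a,b)_5: α=2, u≡3; β=2, v≡4 (mod 5); (3|5)=-1, (4|5)=+1; sign (−1)^0·-1^2·+1^2 = +1.
Ram(-17, -2261) = {2, 17, 19, ∞}; no ℚ_2-point on the conic.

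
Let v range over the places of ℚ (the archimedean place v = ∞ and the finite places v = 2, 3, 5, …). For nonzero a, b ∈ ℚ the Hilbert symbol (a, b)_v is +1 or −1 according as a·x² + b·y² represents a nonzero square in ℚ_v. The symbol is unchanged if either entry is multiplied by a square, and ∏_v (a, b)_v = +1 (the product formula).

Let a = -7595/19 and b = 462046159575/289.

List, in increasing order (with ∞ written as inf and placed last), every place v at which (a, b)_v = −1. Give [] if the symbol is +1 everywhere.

(a, b) ≡ (-2945, 25352327) mod (ℚ^×)²; places V = {2, 3, 5, 7, 11, 13, 17, 19, 31, 43, ∞}.
(a,b)_13: α=0, u≡6; β=1, v≡1 (mod 13); (6|13)=-1, (1|13)=+1; sign (−1)^0·-1^1·+1^0 = -1.
(a,b)_3: α=0, u≡1; β=6, v≡2 (mod 3); (1|3)=+1, (2|3)=-1; sign (−1)^0·+1^6·-1^0 = +1.
(a,b)_19: α=-1, u≡5; β=1, v≡1 (mod 19); (5|19)=+1, (1|19)=+1; sign (−1)^1·+1^1·+1^-1 = -1.
(a,b)_7: α=2, u≡4; β=1, v≡6 (mod 7); (4|7)=+1, (6|7)=-1; sign (−1)^0·+1^1·-1^2 = +1.
(a,b)_2: α=0, β=0; u≡7, v≡7 (mod 8); ε(u)ε(v)=1·1, αω(v)=0·0, βω(u)=0·0; sum ≡ 1  ⇒  -1.
(a,b)_5: α=1, u≡4; β=2, v≡2 (mod 5); (4|5)=+1, (2|5)=-1; sign (−1)^0·+1^2·-1^1 = -1.
(a,b)_31: α=1, u≡23; β=1, v≡23 (mod 31); (23|31)=-1, (23|31)=-1; sign (−1)^1·-1^1·-1^1 = -1.
(a,b)_11: α=0, u≡9; β=1, v≡1 (mod 11); (9|11)=+1, (1|11)=+1; sign (−1)^0·+1^1·+1^0 = +1.
(a,b)_17: α=0, u≡2; β=-2, v≡6 (mod 17); (2|17)=+1, (6|17)=-1; sign (−1)^0·+1^-2·-1^0 = +1.
(a,b)_43: α=0, u≡28; β=1, v≡38 (mod 43); (28|43)=-1, (38|43)=+1; sign (−1)^0·-1^1·+1^0 = -1.
(a,b)_∞: sgn(-2945)=−, sgn(25352327)=+, so +1.
(-2945, 25352327 / ℚ) ramifies at {2, 5, 13, 19, 31, 43}: a division algebra.

[2, 5, 13, 19, 31, 43]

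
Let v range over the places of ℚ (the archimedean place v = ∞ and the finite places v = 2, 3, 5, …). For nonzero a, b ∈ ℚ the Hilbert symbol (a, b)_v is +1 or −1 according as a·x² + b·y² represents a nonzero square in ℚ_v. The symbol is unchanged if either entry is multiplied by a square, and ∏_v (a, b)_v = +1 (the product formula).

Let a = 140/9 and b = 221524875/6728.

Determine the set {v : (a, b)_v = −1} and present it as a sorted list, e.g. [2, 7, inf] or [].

[7, 11]

Mod squares: a ≡ 35, b ≡ 24310. Check v ∈ {∞, 2, 3, 5, 7, 11, 13, 17, 29}.
v=∞: 35 > 0 and 24310 > 0  ⇒  (a,b)_∞ = +1.
v=3: a=3^-2·(≡2), b=3^6·(≡1) mod 3; (2|3)=-1, (1|3)=+1; (−1)^{-2·6·1}·(-1)^6·(+1)^-2 = +1.
v=7: a=7^1·(≡3), b=7^0·(≡5) mod 7; (3|7)=-1, (5|7)=-1; (−1)^{1·0·3}·(-1)^0·(-1)^1 = -1.
v=11: a=11^0·(≡7), b=11^1·(≡8) mod 11; (7|11)=-1, (8|11)=-1; (−1)^{0·1·5}·(-1)^1·(-1)^0 = -1.
v=13: a=13^0·(≡4), b=13^1·(≡2) mod 13; (4|13)=+1, (2|13)=-1; (−1)^{0·1·6}·(+1)^1·(-1)^0 = +1.
v=5: a=5^1·(≡2), b=5^3·(≡3) mod 5; (2|5)=-1, (3|5)=-1; (−1)^{1·3·2}·(-1)^3·(-1)^1 = +1.
v=29: a=29^0·(≡22), b=29^-2·(≡21) mod 29; (22|29)=+1, (21|29)=-1; (−1)^{0·-2·14}·(+1)^-2·(-1)^0 = +1.
v=17: a=17^0·(≡8), b=17^1·(≡4) mod 17; (8|17)=+1, (4|17)=+1; (−1)^{0·1·8}·(+1)^1·(+1)^0 = +1.
v=2: v_2(a)=2, v_2(b)=-3; units ≡ 3, 3 (mod 8); ε·ε+αω+βω = 1·1+2·1+-3·1 ≡ 0  ⇒  (a,b)_2 = +1.
|Ram(35, 24310)| = 2, even; anisotropic at {7, 11}.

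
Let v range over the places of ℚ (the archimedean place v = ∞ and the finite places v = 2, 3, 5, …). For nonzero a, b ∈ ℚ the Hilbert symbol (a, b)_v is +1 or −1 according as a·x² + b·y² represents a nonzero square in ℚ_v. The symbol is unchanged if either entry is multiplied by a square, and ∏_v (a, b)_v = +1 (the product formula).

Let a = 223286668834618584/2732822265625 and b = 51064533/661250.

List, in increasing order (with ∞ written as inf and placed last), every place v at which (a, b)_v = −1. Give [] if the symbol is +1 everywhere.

[3, 31]

Mod squares: a ≡ 6, b ≡ 186. Check v ∈ {∞, 2, 3, 5, 13, 17, 19, 23, 31}.
v=19: a=19^4·(≡5), b=19^2·(≡3) mod 19; (5|19)=+1, (3|19)=-1; (−1)^{4·2·9}·(+1)^2·(-1)^4 = +1.
v=23: a=23^-4·(≡9), b=23^-2·(≡6) mod 23; (9|23)=+1, (6|23)=+1; (−1)^{-4·-2·11}·(+1)^-2·(+1)^-4 = +1.
v=2: v_2(a)=3, v_2(b)=-1; units ≡ 3, 5 (mod 8); ε·ε+αω+βω = 1·0+3·1+-1·1 ≡ 0  ⇒  (a,b)_2 = +1.
v=31: a=31^2·(≡15), b=31^1·(≡6) mod 31; (15|31)=-1, (6|31)=-1; (−1)^{2·1·15}·(-1)^1·(-1)^2 = -1.
v=17: a=17^2·(≡14), b=17^0·(≡1) mod 17; (14|17)=-1, (1|17)=+1; (−1)^{2·0·8}·(-1)^0·(+1)^2 = +1.
v=∞: 6 > 0 and 186 > 0  ⇒  (a,b)_∞ = +1.
v=3: a=3^3·(≡2), b=3^3·(≡2) mod 3; (2|3)=-1, (2|3)=-1; (−1)^{3·3·1}·(-1)^3·(-1)^3 = -1.
v=13: a=13^4·(≡7), b=13^2·(≡10) mod 13; (7|13)=-1, (10|13)=+1; (−1)^{4·2·6}·(-1)^2·(+1)^4 = +1.
v=5: a=5^-10·(≡4), b=5^-4·(≡1) mod 5; (4|5)=+1, (1|5)=+1; (−1)^{-10·-4·2}·(+1)^-4·(+1)^-10 = +1.
(6, 186 / ℚ) ramifies at {3, 31}: a division algebra.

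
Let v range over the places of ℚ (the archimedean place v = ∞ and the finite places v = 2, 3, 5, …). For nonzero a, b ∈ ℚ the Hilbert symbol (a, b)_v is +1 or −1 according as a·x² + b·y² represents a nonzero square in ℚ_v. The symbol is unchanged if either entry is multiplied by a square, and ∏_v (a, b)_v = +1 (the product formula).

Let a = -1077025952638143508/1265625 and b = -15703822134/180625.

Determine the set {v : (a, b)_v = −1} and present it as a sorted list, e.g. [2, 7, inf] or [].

Mod squares: a ≡ -13, b ≡ -6006. Check v ∈ {∞, 2, 3, 5, 7, 11, 13, 17, 19, 23, 47}.
v=7: a=7^4·(≡2), b=7^5·(≡3) mod 7; (2|7)=+1, (3|7)=-1; (−1)^{4·5·3}·(+1)^5·(-1)^4 = +1.
v=3: a=3^-4·(≡2), b=3^3·(≡2) mod 3; (2|3)=-1, (2|3)=-1; (−1)^{-4·3·1}·(-1)^3·(-1)^-4 = -1.
v=47: a=47^2·(≡2), b=47^0·(≡33) mod 47; (2|47)=+1, (33|47)=-1; (−1)^{2·0·23}·(+1)^0·(-1)^2 = +1.
v=5: a=5^-6·(≡2), b=5^-4·(≡4) mod 5; (2|5)=-1, (4|5)=+1; (−1)^{-6·-4·2}·(-1)^-4·(+1)^-6 = +1.
v=13: a=13^3·(≡9), b=13^1·(≡11) mod 13; (9|13)=+1, (11|13)=-1; (−1)^{3·1·6}·(+1)^1·(-1)^3 = -1.
v=17: a=17^0·(≡8), b=17^-2·(≡5) mod 17; (8|17)=+1, (5|17)=-1; (−1)^{0·-2·8}·(+1)^-2·(-1)^0 = +1.
v=23: a=23^2·(≡5), b=23^0·(≡10) mod 23; (5|23)=-1, (10|23)=-1; (−1)^{2·0·11}·(-1)^0·(-1)^2 = +1.
v=∞: -13 < 0 and -6006 < 0  ⇒  (a,b)_∞ = -1.
v=19: a=19^2·(≡1), b=19^0·(≡1) mod 19; (1|19)=+1, (1|19)=+1; (−1)^{2·0·9}·(+1)^0·(+1)^2 = +1.
v=11: a=11^2·(≡5), b=11^3·(≡4) mod 11; (5|11)=+1, (4|11)=+1; (−1)^{2·3·5}·(+1)^3·(+1)^2 = +1.
v=2: v_2(a)=2, v_2(b)=1; units ≡ 3, 5 (mod 8); ε·ε+αω+βω = 1·0+2·1+1·1 ≡ 1  ⇒  (a,b)_2 = -1.
|Ram(-13, -6006)| = 4, even; anisotropic at {2, 3, 13, ∞}.

[2, 3, 13, inf]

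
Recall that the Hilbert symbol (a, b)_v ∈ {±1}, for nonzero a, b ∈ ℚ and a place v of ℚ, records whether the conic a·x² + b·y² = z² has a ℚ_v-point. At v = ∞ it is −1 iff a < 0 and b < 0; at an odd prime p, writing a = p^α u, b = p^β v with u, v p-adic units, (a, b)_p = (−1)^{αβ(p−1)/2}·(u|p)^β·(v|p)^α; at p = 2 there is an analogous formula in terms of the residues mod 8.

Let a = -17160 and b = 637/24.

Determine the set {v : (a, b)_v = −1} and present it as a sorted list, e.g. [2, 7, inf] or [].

[2, 5]

Mod squares: a ≡ -4290, b ≡ 78. Check v ∈ {∞, 2, 3, 5, 7, 11, 13}.
v=13: a=13^1·(≡6), b=13^1·(≡8) mod 13; (6|13)=-1, (8|13)=-1; (−1)^{1·1·6}·(-1)^1·(-1)^1 = +1.
v=11: a=11^1·(≡2), b=11^0·(≡5) mod 11; (2|11)=-1, (5|11)=+1; (−1)^{1·0·5}·(-1)^0·(+1)^1 = +1.
v=5: a=5^1·(≡3), b=5^0·(≡3) mod 5; (3|5)=-1, (3|5)=-1; (−1)^{1·0·2}·(-1)^0·(-1)^1 = -1.
v=3: a=3^1·(≡1), b=3^-1·(≡2) mod 3; (1|3)=+1, (2|3)=-1; (−1)^{1·-1·1}·(+1)^-1·(-1)^1 = +1.
v=∞: -4290 < 0 and 78 > 0  ⇒  (a,b)_∞ = +1.
v=7: a=7^0·(≡4), b=7^2·(≡2) mod 7; (4|7)=+1, (2|7)=+1; (−1)^{0·2·3}·(+1)^2·(+1)^0 = +1.
v=2: v_2(a)=3, v_2(b)=-3; units ≡ 7, 7 (mod 8); ε·ε+αω+βω = 1·1+3·0+-3·0 ≡ 1  ⇒  (a,b)_2 = -1.
|Ram(-4290, 78)| = 2, even; anisotropic at {2, 5}.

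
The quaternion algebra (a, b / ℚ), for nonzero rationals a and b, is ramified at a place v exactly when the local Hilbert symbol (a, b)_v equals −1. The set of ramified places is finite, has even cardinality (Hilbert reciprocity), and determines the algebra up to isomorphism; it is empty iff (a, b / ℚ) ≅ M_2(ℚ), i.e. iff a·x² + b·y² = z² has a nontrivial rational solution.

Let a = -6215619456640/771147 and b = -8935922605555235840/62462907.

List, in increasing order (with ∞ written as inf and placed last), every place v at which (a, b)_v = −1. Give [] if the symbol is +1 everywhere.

Mod squares: a ≡ -30, b ≡ -2805. Check v ∈ {∞, 2, 3, 5, 11, 13, 17, 31}.
v=∞: -30 < 0 and -2805 < 0  ⇒  (a,b)_∞ = -1.
v=13: a=13^-4·(≡4), b=13^-4·(≡3) mod 13; (4|13)=+1, (3|13)=+1; (−1)^{-4·-4·6}·(+1)^-4·(+1)^-4 = +1.
v=2: v_2(a)=7, v_2(b)=10; units ≡ 1, 3 (mod 8); ε·ε+αω+βω = 0·1+7·1+10·0 ≡ 1  ⇒  (a,b)_2 = -1.
v=31: a=31^2·(≡5), b=31^4·(≡7) mod 31; (5|31)=+1, (7|31)=+1; (−1)^{2·4·15}·(+1)^4·(+1)^2 = +1.
v=11: a=11^2·(≡9), b=11^3·(≡3) mod 11; (9|11)=+1, (3|11)=+1; (−1)^{2·3·5}·(+1)^3·(+1)^2 = +1.
v=3: a=3^-3·(≡2), b=3^-7·(≡1) mod 3; (2|3)=-1, (1|3)=+1; (−1)^{-3·-7·1}·(-1)^-7·(+1)^-3 = +1.
v=17: a=17^4·(≡4), b=17^5·(≡7) mod 17; (4|17)=+1, (7|17)=-1; (−1)^{4·5·8}·(+1)^5·(-1)^4 = +1.
v=5: a=5^1·(≡1), b=5^1·(≡1) mod 5; (1|5)=+1, (1|5)=+1; (−1)^{1·1·2}·(+1)^1·(+1)^1 = +1.
|Ram(-30, -2805)| = 2, even; anisotropic at {2, ∞}.

[2, inf]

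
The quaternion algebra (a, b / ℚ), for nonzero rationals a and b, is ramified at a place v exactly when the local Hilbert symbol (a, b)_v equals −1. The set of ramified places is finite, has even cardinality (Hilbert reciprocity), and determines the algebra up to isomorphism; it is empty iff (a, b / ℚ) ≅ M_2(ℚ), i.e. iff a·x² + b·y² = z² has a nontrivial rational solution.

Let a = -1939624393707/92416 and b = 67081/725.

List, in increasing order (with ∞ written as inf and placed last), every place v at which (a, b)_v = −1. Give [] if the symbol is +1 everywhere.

Mod squares: a ≡ -1547, b ≡ 29. Check v ∈ {∞, 2, 3, 5, 7, 11, 13, 17, 19, 29, 37}.
v=29: a=29^2·(≡17), b=29^-1·(≡28) mod 29; (17|29)=-1, (28|29)=+1; (−1)^{2·-1·14}·(-1)^-1·(+1)^2 = -1.
v=2: v_2(a)=-8, v_2(b)=0; units ≡ 5, 5 (mod 8); ε·ε+αω+βω = 0·0+-8·1+0·1 ≡ 0  ⇒  (a,b)_2 = +1.
v=3: a=3^2·(≡1), b=3^0·(≡2) mod 3; (1|3)=+1, (2|3)=-1; (−1)^{2·0·1}·(+1)^0·(-1)^2 = +1.
v=∞: -1547 < 0 and 29 > 0  ⇒  (a,b)_∞ = +1.
v=17: a=17^1·(≡11), b=17^0·(≡3) mod 17; (11|17)=-1, (3|17)=-1; (−1)^{1·0·8}·(-1)^0·(-1)^1 = -1.
v=37: a=37^2·(≡1), b=37^2·(≡14) mod 37; (1|37)=+1, (14|37)=-1; (−1)^{2·2·18}·(+1)^2·(-1)^2 = +1.
v=5: a=5^0·(≡3), b=5^-2·(≡4) mod 5; (3|5)=-1, (4|5)=+1; (−1)^{0·-2·2}·(-1)^-2·(+1)^0 = +1.
v=13: a=13^1·(≡5), b=13^0·(≡4) mod 13; (5|13)=-1, (4|13)=+1; (−1)^{1·0·6}·(-1)^0·(+1)^1 = +1.
v=11: a=11^2·(≡4), b=11^0·(≡8) mod 11; (4|11)=+1, (8|11)=-1; (−1)^{2·0·5}·(+1)^0·(-1)^2 = +1.
v=19: a=19^-2·(≡5), b=19^0·(≡10) mod 19; (5|19)=+1, (10|19)=-1; (−1)^{-2·0·9}·(+1)^0·(-1)^-2 = +1.
v=7: a=7^1·(≡3), b=7^2·(≡1) mod 7; (3|7)=-1, (1|7)=+1; (−1)^{1·2·3}·(-1)^2·(+1)^1 = +1.
Ram(-1547, 29) = {17, 29}; no ℚ_17-point on the conic.

[17, 29]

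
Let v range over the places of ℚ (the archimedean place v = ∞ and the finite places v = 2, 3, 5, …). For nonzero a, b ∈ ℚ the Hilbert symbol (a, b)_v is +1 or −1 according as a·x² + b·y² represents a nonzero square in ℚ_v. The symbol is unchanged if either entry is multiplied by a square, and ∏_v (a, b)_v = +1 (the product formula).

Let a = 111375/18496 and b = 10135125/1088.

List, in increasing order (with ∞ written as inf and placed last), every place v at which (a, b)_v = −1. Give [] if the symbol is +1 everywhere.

[5, 7]

Mod squares: a ≡ 55, b ≡ 85085. Check v ∈ {∞, 2, 3, 5, 7, 11, 13, 17}.
v=∞: 55 > 0 and 85085 > 0  ⇒  (a,b)_∞ = +1.
v=5: a=5^3·(≡1), b=5^3·(≡2) mod 5; (1|5)=+1, (2|5)=-1; (−1)^{3·3·2}·(+1)^3·(-1)^3 = -1.
v=11: a=11^1·(≡1), b=11^1·(≡7) mod 11; (1|11)=+1, (7|11)=-1; (−1)^{1·1·5}·(+1)^1·(-1)^1 = +1.
v=2: v_2(a)=-6, v_2(b)=-6; units ≡ 7, 5 (mod 8); ε·ε+αω+βω = 1·0+-6·1+-6·0 ≡ 0  ⇒  (a,b)_2 = +1.
v=17: a=17^-2·(≡15), b=17^-1·(≡5) mod 17; (15|17)=+1, (5|17)=-1; (−1)^{-2·-1·8}·(+1)^-1·(-1)^-2 = +1.
v=7: a=7^0·(≡6), b=7^1·(≡3) mod 7; (6|7)=-1, (3|7)=-1; (−1)^{0·1·3}·(-1)^1·(-1)^0 = -1.
v=3: a=3^4·(≡1), b=3^4·(≡2) mod 3; (1|3)=+1, (2|3)=-1; (−1)^{4·4·1}·(+1)^4·(-1)^4 = +1.
v=13: a=13^0·(≡3), b=13^1·(≡6) mod 13; (3|13)=+1, (6|13)=-1; (−1)^{0·1·6}·(+1)^1·(-1)^0 = +1.
(55, 85085 / ℚ) ramifies at {5, 7}: a division algebra.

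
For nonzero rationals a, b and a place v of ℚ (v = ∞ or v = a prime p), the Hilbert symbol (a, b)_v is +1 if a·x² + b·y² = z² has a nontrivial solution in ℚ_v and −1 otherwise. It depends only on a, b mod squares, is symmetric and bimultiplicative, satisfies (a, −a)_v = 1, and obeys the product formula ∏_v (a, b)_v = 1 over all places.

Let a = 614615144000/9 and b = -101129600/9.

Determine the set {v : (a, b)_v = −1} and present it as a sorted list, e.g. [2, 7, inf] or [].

[11, 17]

(a, b) ≡ (65, -374) mod (ℚ^×)²; places V = {2, 3, 5, 11, 13, 17, ∞}.
(a,b)_2: α=6, β=7; u≡1, v≡5 (mod 8); ε(u)ε(v)=0·0, αω(v)=6·1, βω(u)=7·0; sum ≡ 0  ⇒  +1.
(a,b)_17: α=2, u≡7; β=1, v≡3 (mod 17); (7|17)=-1, (3|17)=-1; sign (−1)^0·-1^1·-1^2 = -1.
(a,b)_5: α=3, u≡3; β=2, v≡4 (mod 5); (3|5)=-1, (4|5)=+1; sign (−1)^0·-1^2·+1^3 = +1.
(a,b)_3: α=-2, u≡2; β=-2, v≡1 (mod 3); (2|3)=-1, (1|3)=+1; sign (−1)^0·-1^-2·+1^-2 = +1.
(a,b)_11: α=2, u≡8; β=1, v≡10 (mod 11); (8|11)=-1, (10|11)=-1; sign (−1)^0·-1^1·-1^2 = -1.
(a,b)_∞: sgn(65)=+, sgn(-374)=−, so +1.
(a,b)_13: α=3, u≡11; β=2, v≡9 (mod 13); (11|13)=-1, (9|13)=+1; sign (−1)^0·-1^2·+1^3 = +1.
Ram(65, -374) = {11, 17}; no ℚ_11-point on the conic.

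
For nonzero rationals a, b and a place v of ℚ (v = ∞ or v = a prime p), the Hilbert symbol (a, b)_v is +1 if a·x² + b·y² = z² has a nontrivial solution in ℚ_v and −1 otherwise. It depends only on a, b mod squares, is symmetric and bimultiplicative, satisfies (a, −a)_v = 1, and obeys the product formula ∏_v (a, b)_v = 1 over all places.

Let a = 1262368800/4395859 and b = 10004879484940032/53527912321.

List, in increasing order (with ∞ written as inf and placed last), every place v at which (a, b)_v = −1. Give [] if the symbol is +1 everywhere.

(a, b) ≡ (6118, 23) mod (ℚ^×)²; places V = {2, 3, 5, 7, 11, 13, 19, 23, 37, ∞}.
(a,b)_19: α=-1, u≡8; β=2, v≡17 (mod 19); (8|19)=-1, (17|19)=+1; sign (−1)^0·-1^2·+1^-1 = +1.
(a,b)_7: α=1, u≡3; β=2, v≡2 (mod 7); (3|7)=-1, (2|7)=+1; sign (−1)^0·-1^2·+1^1 = +1.
(a,b)_37: α=-2, u≡20; β=-4, v≡31 (mod 37); (20|37)=-1, (31|37)=-1; sign (−1)^0·-1^-4·-1^-2 = +1.
(a,b)_11: α=2, u≡8; β=4, v≡1 (mod 11); (8|11)=-1, (1|11)=+1; sign (−1)^0·-1^4·+1^2 = +1.
(a,b)_∞: sgn(6118)=+, sgn(23)=+, so +1.
(a,b)_2: α=5, β=8; u≡3, v≡7 (mod 8); ε(u)ε(v)=1·1, αω(v)=5·0, βω(u)=8·1; sum ≡ 1  ⇒  -1.
(a,b)_13: α=-2, u≡11; β=-4, v≡10 (mod 13); (11|13)=-1, (10|13)=+1; sign (−1)^0·-1^-4·+1^-2 = +1.
(a,b)_23: α=1, u≡8; β=1, v≡12 (mod 23); (8|23)=+1, (12|23)=+1; sign (−1)^1·+1^1·+1^1 = -1.
(a,b)_3: α=4, u≡1; β=8, v≡2 (mod 3); (1|3)=+1, (2|3)=-1; sign (−1)^0·+1^8·-1^4 = +1.
(a,b)_5: α=2, u≡3; β=0, v≡2 (mod 5); (3|5)=-1, (2|5)=-1; sign (−1)^0·-1^0·-1^2 = +1.
Ram(6118, 23) = {2, 23}; no ℚ_2-point on the conic.

[2, 23]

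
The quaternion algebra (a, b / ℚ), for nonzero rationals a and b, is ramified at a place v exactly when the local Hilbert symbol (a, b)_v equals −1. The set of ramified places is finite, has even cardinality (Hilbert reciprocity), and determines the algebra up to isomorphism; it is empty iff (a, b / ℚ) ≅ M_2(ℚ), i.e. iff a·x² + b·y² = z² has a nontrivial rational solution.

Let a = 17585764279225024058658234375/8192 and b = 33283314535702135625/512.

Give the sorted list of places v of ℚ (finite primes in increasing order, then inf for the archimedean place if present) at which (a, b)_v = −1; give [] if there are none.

[19, 23, 29, 47]

(a, b) ≡ (925610574, 2146) mod (ℚ^×)²; places V = {2, 3, 5, 7, 19, 23, 29, 37, 47, ∞}.
(a,b)_37: α=1, u≡28; β=1, v≡26 (mod 37); (28|37)=+1, (26|37)=+1; sign (−1)^0·+1^1·+1^1 = +1.
(a,b)_47: α=3, u≡39; β=2, v≡33 (mod 47); (39|47)=-1, (33|47)=-1; sign (−1)^0·-1^2·-1^3 = -1.
(a,b)_3: α=1, u≡1; β=0, v≡1 (mod 3); (1|3)=+1, (1|3)=+1; sign (−1)^0·+1^0·+1^1 = +1.
(a,b)_23: α=3, u≡11; β=2, v≡19 (mod 23); (11|23)=-1, (19|23)=-1; sign (−1)^0·-1^2·-1^3 = -1.
(a,b)_2: α=-13, β=-9; u≡7, v≡1 (mod 8); ε(u)ε(v)=1·0, αω(v)=-13·0, βω(u)=-9·0; sum ≡ 0  ⇒  +1.
(a,b)_19: α=3, u≡9; β=2, v≡15 (mod 19); (9|19)=+1, (15|19)=-1; sign (−1)^0·+1^2·-1^3 = -1.
(a,b)_∞: sgn(925610574)=+, sgn(2146)=+, so +1.
(a,b)_29: α=1, u≡26; β=1, v≡9 (mod 29); (26|29)=-1, (9|29)=+1; sign (−1)^0·-1^1·+1^1 = -1.
(a,b)_5: α=6, u≡1; β=4, v≡1 (mod 5); (1|5)=+1, (1|5)=+1; sign (−1)^0·+1^4·+1^6 = +1.
(a,b)_7: α=9, u≡3; β=6, v≡4 (mod 7); (3|7)=-1, (4|7)=+1; sign (−1)^0·-1^6·+1^9 = +1.
Ram(925610574, 2146) = {19, 23, 29, 47}; no ℚ_19-point on the conic.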